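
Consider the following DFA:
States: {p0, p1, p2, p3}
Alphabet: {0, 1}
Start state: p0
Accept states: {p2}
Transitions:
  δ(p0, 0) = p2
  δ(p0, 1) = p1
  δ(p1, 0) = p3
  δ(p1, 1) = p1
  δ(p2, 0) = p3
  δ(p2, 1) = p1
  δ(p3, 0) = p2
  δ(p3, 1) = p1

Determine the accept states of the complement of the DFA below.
Complement accept states = All states \ Original accept states
= {p0, p1, p2, p3} \ {p2}
{p0, p1, p3}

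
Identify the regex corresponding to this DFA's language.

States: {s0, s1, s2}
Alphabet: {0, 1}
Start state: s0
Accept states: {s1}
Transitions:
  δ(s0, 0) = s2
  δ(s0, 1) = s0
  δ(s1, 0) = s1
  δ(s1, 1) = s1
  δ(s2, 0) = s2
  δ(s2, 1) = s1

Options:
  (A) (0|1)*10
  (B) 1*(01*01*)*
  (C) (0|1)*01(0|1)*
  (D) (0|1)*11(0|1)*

Check each option against the DFA on short strings; one disagreement eliminates an option:
  (A) (0|1)*10: on '01' the DFA goes s0 → s2 → s1 and accepts (s1 ∈ Accept), but the regex does not match it → eliminate
  (B) 1*(01*01*)*: on ε the DFA stays in s0 and rejects (s0 ∉ Accept), but the regex matches it → eliminate
  (C) (0|1)*01(0|1)*: agrees with the DFA on every string of length ≤ 6
  (D) (0|1)*11(0|1)*: on '01' the DFA goes s0 → s2 → s1 and accepts (s1 ∈ Accept), but the regex does not match it → eliminate
Only (C) is consistent with the DFA.
(C) (0|1)*01(0|1)*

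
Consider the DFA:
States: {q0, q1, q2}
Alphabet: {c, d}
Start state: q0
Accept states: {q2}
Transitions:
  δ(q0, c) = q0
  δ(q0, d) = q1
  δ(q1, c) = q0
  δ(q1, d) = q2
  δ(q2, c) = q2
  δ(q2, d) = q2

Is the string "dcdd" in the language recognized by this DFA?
Processing string "dcdd":
  q0 --d--> q1
  q1 --c--> q0
  q0 --d--> q1
  q1 --d--> q2
Final state: q2
Accept states: {q2}
Yes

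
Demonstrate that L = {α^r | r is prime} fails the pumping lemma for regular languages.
Assume L is regular with pumping length p. Idea: pumping by a suitable count produces a composite length.
Let q be a prime with q ≥ p and choose s = α^q ∈ L. By the pumping lemma, s = xyz with |xy| ≤ p, |y| = k ≥ 1. Take i = q+1: |xy^(q+1)z| = q + q·k = q(1+k). Since q ≥ 2 and 1+k ≥ 2, q(1+k) is composite, so xy^(q+1)z ∉ L.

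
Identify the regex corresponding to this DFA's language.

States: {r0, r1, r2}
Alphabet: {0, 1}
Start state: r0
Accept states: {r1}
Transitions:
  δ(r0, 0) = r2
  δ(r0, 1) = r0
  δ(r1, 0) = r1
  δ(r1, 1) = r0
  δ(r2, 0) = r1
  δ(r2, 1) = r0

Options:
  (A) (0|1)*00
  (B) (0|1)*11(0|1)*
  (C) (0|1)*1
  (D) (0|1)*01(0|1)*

Check each option against the DFA on short strings; one disagreement eliminates an option:
  (A) (0|1)*00: agrees with the DFA on every string of length ≤ 6
  (B) (0|1)*11(0|1)*: on '00' the DFA goes r0 → r2 → r1 and accepts (r1 ∈ Accept), but the regex does not match it → eliminate
  (C) (0|1)*1: on '1' the DFA goes r0 → r0 and rejects (r0 ∉ Accept), but the regex matches it → eliminate
  (D) (0|1)*01(0|1)*: on '00' the DFA goes r0 → r2 → r1 and accepts (r1 ∈ Accept), but the regex does not match it → eliminate
Only (A) is consistent with the DFA.
(A) (0|1)*00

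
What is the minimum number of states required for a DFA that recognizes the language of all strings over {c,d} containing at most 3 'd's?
By Myhill–Nerode, count the distinguishable equivalence classes: 5 classes — having seen 0, 1, …, 3, or >3 copies of 'd'; counts 0 through 3 are accepting and >3 is dead.
5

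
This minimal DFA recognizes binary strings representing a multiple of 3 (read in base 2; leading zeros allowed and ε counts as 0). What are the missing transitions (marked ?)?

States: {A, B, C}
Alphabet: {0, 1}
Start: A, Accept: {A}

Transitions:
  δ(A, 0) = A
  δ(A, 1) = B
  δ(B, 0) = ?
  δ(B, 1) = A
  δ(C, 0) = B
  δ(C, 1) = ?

From the language and accept set, identify what each state tracks — A: value ≡ 0 (mod 3); B: value ≡ 1 (mod 3); C: value ≡ 2 (mod 3).
Each missing δ(q, a) is the state matching the new tracked value after reading a.
δ(B, 0) = C; δ(C, 1) = C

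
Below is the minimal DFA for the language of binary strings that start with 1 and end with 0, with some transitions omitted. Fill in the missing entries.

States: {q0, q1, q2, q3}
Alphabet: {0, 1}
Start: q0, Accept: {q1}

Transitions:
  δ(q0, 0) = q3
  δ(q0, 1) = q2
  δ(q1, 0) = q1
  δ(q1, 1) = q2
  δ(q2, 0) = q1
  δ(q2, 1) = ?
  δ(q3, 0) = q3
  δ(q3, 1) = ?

From the language and accept set, identify what each state tracks — q0: no input read; q1: started with 1, last symbol 0; q2: started with 1, last symbol 1; q3: started with 0 (dead).
Each missing δ(q, a) is the state matching the new tracked value after reading a.
δ(q2, 1) = q2; δ(q3, 1) = q3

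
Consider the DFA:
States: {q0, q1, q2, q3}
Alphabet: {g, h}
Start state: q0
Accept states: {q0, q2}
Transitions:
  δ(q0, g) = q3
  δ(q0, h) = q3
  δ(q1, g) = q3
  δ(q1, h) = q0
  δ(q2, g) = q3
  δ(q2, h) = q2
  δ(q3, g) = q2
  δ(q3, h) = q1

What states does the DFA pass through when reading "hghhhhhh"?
read 'h': q0 → q3
  read 'g': q3 → q2
  read 'h': q2 → q2
  read 'h': q2 → q2
  read 'h': q2 → q2
  read 'h': q2 → q2
  read 'h': q2 → q2
  read 'h': q2 → q2
q0 -> q3 -> q2 -> q2 -> q2 -> q2 -> q2 -> q2 -> q2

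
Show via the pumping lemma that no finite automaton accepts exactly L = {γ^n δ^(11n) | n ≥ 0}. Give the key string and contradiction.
Assume L is regular with pumping length p. Idea: pumping the γ-block breaks the 1:11 ratio.
Choose s = γ^p δ^(11p) (length 12p ≥ p). By the pumping lemma, s = xyz with |xy| ≤ p, |y| > 0, so y = γ^k with k ≥ 1. Then xy²z = γ^(p+k) δ^(11p). For this to be in L we would need 11p = 11(p+k), i.e. 11k = 0, contradicting k ≥ 1. So xy²z ∉ L.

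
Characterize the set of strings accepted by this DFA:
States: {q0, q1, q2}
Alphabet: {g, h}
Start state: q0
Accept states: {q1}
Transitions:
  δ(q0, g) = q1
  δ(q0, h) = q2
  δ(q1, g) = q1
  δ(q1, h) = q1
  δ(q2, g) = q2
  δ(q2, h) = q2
Testing a few strings:
  'g' → accept
  'h' → reject
  'gg' → accept
  'hh' → reject
State roles: q0=no input read; q1=started with g; q2=started with h (dead)
All strings over {g,h} starting with g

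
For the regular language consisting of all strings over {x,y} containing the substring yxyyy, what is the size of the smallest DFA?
By Myhill–Nerode, count the distinguishable equivalence classes: 6 classes — one per longest suffix of the input that is a prefix of 'yxyyy' (lengths 0 through 4), plus an absorbing 'already seen yxyyy' class.
6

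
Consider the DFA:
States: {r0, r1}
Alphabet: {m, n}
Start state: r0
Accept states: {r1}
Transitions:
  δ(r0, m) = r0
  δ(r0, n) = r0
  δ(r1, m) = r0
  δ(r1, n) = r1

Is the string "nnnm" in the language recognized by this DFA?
Processing string "nnnm":
  r0 --n--> r0
  r0 --n--> r0
  r0 --n--> r0
  r0 --m--> r0
Final state: r0
Accept states: {r1}
No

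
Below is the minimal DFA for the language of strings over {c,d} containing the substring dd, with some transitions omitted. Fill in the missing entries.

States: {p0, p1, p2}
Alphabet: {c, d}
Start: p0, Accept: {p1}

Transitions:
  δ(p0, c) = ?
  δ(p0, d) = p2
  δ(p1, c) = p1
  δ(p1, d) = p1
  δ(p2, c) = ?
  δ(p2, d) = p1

From the language and accept set, identify what each state tracks — p0: no progress toward dd; p1: substring dd seen; p2: one trailing d.
Each missing δ(q, a) is the state matching the new tracked value after reading a.
δ(p0, c) = p0; δ(p2, c) = p0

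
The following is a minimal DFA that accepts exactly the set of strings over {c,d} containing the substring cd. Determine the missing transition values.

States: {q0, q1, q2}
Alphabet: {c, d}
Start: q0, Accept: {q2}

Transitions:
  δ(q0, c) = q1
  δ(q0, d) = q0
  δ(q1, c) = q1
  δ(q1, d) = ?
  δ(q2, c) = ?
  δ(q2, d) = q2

From the language and accept set, identify what each state tracks — q0: no c seen yet; q1: seen a c, waiting for d; q2: substring cd seen.
Each missing δ(q, a) is the state matching the new tracked value after reading a.
δ(q1, d) = q2; δ(q2, c) = q2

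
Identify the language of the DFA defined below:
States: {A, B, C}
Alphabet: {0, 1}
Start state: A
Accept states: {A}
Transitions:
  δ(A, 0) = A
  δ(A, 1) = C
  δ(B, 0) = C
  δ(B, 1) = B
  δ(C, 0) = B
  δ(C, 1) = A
Testing a few strings:
  '0' → accept
  '011' → accept
  '110' → accept
  '11' → accept
State roles: A=value ≡ 0 (mod 3); B=value ≡ 2 (mod 3); C=value ≡ 1 (mod 3)
All binary strings representing a multiple of 3 (read in base 2; leading zeros allowed and ε counts as 0)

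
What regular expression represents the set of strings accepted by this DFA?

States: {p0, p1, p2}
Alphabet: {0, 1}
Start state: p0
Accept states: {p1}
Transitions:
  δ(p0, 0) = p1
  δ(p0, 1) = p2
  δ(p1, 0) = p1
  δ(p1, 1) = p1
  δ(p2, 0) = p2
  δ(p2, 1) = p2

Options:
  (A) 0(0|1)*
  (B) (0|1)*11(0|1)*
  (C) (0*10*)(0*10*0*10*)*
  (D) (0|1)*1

Check each option against the DFA on short strings; one disagreement eliminates an option:
  (A) 0(0|1)*: agrees with the DFA on every string of length ≤ 6
  (B) (0|1)*11(0|1)*: on '0' the DFA goes p0 → p1 and accepts (p1 ∈ Accept), but the regex does not match it → eliminate
  (C) (0*10*)(0*10*0*10*)*: on '0' the DFA goes p0 → p1 and accepts (p1 ∈ Accept), but the regex does not match it → eliminate
  (D) (0|1)*1: on '0' the DFA goes p0 → p1 and accepts (p1 ∈ Accept), but the regex does not match it → eliminate
Only (A) is consistent with the DFA.
(A) 0(0|1)*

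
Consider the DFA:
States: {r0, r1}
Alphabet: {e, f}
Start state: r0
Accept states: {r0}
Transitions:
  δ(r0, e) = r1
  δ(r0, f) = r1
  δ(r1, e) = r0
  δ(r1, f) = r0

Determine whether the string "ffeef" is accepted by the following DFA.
Processing string "ffeef":
  r0 --f--> r1
  r1 --f--> r0
  r0 --e--> r1
  r1 --e--> r0
  r0 --f--> r1
Final state: r1
Accept states: {r0}
No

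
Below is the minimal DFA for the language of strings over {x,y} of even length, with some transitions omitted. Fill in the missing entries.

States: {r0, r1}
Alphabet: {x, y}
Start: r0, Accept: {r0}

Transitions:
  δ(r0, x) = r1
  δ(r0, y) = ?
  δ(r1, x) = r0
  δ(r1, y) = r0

From the language and accept set, identify what each state tracks — r0: even length so far; r1: odd length so far.
Each missing δ(q, a) is the state matching the new tracked value after reading a.
δ(r0, y) = r1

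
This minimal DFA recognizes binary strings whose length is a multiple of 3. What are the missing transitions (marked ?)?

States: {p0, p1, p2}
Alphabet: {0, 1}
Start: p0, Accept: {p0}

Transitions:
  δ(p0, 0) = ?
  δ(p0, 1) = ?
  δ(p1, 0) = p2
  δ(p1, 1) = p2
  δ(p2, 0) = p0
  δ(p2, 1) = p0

From the language and accept set, identify what each state tracks — p0: length ≡ 0 (mod 3); p1: length ≡ 1 (mod 3); p2: length ≡ 2 (mod 3).
Each missing δ(q, a) is the state matching the new tracked value after reading a.
δ(p0, 0) = p1; δ(p0, 1) = p1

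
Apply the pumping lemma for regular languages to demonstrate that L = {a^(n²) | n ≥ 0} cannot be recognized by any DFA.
Assume L is regular with pumping length p. Idea: pumping adds a fixed amount, but gaps between consecutive squares grow.
Choose s = a^(p²) (length p² ≥ p). By the pumping lemma, s = xyz with |xy| ≤ p, |y| > 0, so |y| = k with 1 ≤ k ≤ p. Then |xy²z| = p²+k. Since p² < p²+k ≤ p²+p < (p+1)², the length p²+k lies strictly between consecutive squares, so it is not a perfect square and xy²z ∉ L.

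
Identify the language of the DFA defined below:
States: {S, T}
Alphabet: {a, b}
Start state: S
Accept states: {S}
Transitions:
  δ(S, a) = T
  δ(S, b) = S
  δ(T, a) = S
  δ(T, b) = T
Testing a few strings:
  'a' → reject
  'aa' → accept
  'b' → accept
  'ab' → reject
State roles: S=even number of a's so far; T=odd number of a's so far
All strings over {a,b} with an even number of a's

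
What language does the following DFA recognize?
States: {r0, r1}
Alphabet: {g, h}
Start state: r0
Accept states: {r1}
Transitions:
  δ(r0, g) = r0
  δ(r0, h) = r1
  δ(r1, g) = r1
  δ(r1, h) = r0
Testing a few strings:
  'hh' → reject
  'hg' → accept
  'gg' → reject
  'hhh' → accept
State roles: r0=even number of h's so far; r1=odd number of h's so far
All strings over {g,h} with an odd number of h's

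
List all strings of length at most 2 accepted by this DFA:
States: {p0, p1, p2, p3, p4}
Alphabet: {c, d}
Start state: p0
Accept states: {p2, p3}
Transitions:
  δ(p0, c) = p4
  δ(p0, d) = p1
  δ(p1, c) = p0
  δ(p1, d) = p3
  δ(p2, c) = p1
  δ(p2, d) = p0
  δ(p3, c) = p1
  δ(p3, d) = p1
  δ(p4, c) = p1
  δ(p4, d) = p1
dd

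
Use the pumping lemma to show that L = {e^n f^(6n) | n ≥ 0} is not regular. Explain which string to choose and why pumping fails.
Assume L is regular with pumping length p. Idea: pumping the e-block breaks the 1:6 ratio.
Choose s = e^p f^(6p) (length 7p ≥ p). By the pumping lemma, s = xyz with |xy| ≤ p, |y| > 0, so y = e^k with k ≥ 1. Then xy²z = e^(p+k) f^(6p). For this to be in L we would need 6p = 6(p+k), i.e. 6k = 0, contradicting k ≥ 1. So xy²z ∉ L.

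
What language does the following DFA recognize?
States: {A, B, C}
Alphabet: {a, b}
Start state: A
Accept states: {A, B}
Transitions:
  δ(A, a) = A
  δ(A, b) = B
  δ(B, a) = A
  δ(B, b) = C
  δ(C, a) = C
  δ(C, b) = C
Testing a few strings:
  'bbba' → reject
  'baba' → accept
  'aba' → accept
  'bab' → accept
State roles: A=last symbol not b (ok); B=last symbol b (ok); C=saw bb (dead)
All strings over {a,b} with no two consecutive b's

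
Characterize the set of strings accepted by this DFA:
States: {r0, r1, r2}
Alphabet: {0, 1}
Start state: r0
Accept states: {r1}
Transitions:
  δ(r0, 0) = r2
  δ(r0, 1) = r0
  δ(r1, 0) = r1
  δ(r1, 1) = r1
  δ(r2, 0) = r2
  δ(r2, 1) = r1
Testing a few strings:
  '011' → accept
  '001' → accept
  '01' → accept
  '0000' → reject
State roles: r0=no 0 seen yet; r1=substring 01 seen; r2=seen a 0, waiting for 1
All binary strings containing the substring 01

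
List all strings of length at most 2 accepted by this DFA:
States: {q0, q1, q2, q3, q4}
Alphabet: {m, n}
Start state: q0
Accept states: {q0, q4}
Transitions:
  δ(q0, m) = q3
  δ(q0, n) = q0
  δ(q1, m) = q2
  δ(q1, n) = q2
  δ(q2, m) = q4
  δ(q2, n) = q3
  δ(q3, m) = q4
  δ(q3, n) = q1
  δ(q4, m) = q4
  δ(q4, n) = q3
ε, n, mm, nn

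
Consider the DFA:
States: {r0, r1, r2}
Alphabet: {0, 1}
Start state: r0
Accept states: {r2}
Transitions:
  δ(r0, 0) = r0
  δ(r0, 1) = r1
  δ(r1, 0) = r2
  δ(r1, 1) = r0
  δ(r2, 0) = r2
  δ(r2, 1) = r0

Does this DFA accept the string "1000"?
Processing string "1000":
  r0 --1--> r1
  r1 --0--> r2
  r2 --0--> r2
  r2 --0--> r2
Final state: r2
Accept states: {r2}
Yes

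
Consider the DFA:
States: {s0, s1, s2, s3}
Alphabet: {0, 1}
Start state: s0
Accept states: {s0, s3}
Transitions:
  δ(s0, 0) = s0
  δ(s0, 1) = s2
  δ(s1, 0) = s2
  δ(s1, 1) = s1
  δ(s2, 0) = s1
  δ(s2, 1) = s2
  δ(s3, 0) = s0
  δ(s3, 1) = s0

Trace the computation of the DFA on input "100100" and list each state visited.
read '1': s0 → s2
  read '0': s2 → s1
  read '0': s1 → s2
  read '1': s2 → s2
  read '0': s2 → s1
  read '0': s1 → s2
s0 -> s2 -> s1 -> s2 -> s2 -> s1 -> s2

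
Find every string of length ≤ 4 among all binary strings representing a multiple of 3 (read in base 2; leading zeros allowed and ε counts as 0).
ε, 0, 00, 11, 000, 011, 110, 0000, 0011, 0110, 1001, 1100, 1111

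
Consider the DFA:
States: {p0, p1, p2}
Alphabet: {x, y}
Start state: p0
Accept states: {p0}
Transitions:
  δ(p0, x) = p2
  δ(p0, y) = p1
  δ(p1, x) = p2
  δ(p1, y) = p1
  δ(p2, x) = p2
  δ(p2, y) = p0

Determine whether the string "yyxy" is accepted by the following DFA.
Processing string "yyxy":
  p0 --y--> p1
  p1 --y--> p1
  p1 --x--> p2
  p2 --y--> p0
Final state: p0
Accept states: {p0}
Yes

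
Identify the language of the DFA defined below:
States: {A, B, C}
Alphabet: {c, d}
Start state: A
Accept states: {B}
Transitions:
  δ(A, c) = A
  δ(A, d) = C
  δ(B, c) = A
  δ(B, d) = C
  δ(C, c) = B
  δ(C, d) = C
Testing a few strings:
  'd' → reject
  'cd' → reject
  'ccdd' → reject
  'dc' → accept
State roles: A=no suffix match; B=suffix is dc; C=one trailing d
All strings over {c,d} ending with dc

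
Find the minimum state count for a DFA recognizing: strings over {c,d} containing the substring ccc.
By Myhill–Nerode, count the distinguishable equivalence classes: 4 classes — one per longest suffix of the input that is a prefix of 'ccc' (lengths 0 through 2), plus an absorbing 'already seen ccc' class.
4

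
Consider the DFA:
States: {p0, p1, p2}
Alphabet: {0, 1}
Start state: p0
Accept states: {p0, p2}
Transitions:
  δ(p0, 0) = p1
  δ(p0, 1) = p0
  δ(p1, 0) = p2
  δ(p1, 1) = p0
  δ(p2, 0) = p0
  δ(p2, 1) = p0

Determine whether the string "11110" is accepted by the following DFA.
Processing string "11110":
  p0 --1--> p0
  p0 --1--> p0
  p0 --1--> p0
  p0 --1--> p0
  p0 --0--> p1
Final state: p1
Accept states: {p0, p2}
No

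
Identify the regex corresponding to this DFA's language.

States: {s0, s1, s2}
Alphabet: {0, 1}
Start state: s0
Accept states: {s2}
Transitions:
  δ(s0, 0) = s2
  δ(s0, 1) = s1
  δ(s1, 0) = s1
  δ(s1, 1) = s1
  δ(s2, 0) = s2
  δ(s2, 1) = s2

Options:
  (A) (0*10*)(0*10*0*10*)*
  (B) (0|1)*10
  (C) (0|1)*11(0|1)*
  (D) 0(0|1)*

Check each option against the DFA on short strings; one disagreement eliminates an option:
  (A) (0*10*)(0*10*0*10*)*: on '0' the DFA goes s0 → s2 and accepts (s2 ∈ Accept), but the regex does not match it → eliminate
  (B) (0|1)*10: on '0' the DFA goes s0 → s2 and accepts (s2 ∈ Accept), but the regex does not match it → eliminate
  (C) (0|1)*11(0|1)*: on '0' the DFA goes s0 → s2 and accepts (s2 ∈ Accept), but the regex does not match it → eliminate
  (D) 0(0|1)*: agrees with the DFA on every string of length ≤ 6
Only (D) is consistent with the DFA.
(D) 0(0|1)*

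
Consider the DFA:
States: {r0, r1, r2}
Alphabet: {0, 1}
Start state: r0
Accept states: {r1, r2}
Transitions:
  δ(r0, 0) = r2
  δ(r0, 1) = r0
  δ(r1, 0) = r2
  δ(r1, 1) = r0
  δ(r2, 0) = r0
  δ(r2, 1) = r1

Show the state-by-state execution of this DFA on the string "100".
read '1': r0 → r0
  read '0': r0 → r2
  read '0': r2 → r0
r0 -> r0 -> r2 -> r0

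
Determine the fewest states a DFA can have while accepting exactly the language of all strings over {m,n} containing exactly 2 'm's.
By Myhill–Nerode, count the distinguishable equivalence classes: 4 classes — having seen 0, 1, 2, or >2 copies of 'm'; the count-2 class is the only accepting one and >2 is dead.
4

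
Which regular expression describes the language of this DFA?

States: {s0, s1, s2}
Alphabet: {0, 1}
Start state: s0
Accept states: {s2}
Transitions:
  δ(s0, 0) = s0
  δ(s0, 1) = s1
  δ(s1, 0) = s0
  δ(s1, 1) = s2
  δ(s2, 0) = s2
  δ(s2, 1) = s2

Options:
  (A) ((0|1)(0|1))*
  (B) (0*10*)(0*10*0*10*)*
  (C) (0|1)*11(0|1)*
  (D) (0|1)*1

Check each option against the DFA on short strings; one disagreement eliminates an option:
  (A) ((0|1)(0|1))*: on ε the DFA stays in s0 and rejects (s0 ∉ Accept), but the regex matches it → eliminate
  (B) (0*10*)(0*10*0*10*)*: on '1' the DFA goes s0 → s1 and rejects (s1 ∉ Accept), but the regex matches it → eliminate
  (C) (0|1)*11(0|1)*: agrees with the DFA on every string of length ≤ 6
  (D) (0|1)*1: on '1' the DFA goes s0 → s1 and rejects (s1 ∉ Accept), but the regex matches it → eliminate
Only (C) is consistent with the DFA.
(C) (0|1)*11(0|1)*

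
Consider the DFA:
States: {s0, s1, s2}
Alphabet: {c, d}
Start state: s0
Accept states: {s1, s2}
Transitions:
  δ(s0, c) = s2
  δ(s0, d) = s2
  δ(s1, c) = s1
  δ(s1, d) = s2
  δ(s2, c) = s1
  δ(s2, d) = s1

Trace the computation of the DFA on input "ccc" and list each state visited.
read 'c': s0 → s2
  read 'c': s2 → s1
  read 'c': s1 → s1
s0 -> s2 -> s1 -> s1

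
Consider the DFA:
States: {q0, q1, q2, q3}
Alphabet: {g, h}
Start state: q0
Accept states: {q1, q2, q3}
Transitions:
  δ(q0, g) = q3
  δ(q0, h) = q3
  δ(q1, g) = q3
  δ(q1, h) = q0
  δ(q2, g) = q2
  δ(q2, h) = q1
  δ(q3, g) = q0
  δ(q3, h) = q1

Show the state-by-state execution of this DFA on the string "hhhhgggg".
read 'h': q0 → q3
  read 'h': q3 → q1
  read 'h': q1 → q0
  read 'h': q0 → q3
  read 'g': q3 → q0
  read 'g': q0 → q3
  read 'g': q3 → q0
  read 'g': q0 → q3
q0 -> q3 -> q1 -> q0 -> q3 -> q0 -> q3 -> q0 -> q3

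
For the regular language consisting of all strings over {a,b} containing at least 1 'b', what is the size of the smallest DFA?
By Myhill–Nerode, count the distinguishable equivalence classes: 2 classes — having seen 0, or ≥1 copies of 'b'; any two classes i < j (j ≤ 1) are distinguished by the string b^(1−j), which takes class j to 1 copy (accepted) but leaves class i below 1 (rejected).
2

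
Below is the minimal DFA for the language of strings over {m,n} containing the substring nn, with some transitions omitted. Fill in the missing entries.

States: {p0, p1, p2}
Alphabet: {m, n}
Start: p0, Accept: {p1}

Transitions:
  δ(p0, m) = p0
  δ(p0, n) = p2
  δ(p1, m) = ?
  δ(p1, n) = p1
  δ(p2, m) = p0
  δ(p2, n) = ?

From the language and accept set, identify what each state tracks — p0: no progress toward nn; p1: substring nn seen; p2: one trailing n.
Each missing δ(q, a) is the state matching the new tracked value after reading a.
δ(p1, m) = p1; δ(p2, n) = p1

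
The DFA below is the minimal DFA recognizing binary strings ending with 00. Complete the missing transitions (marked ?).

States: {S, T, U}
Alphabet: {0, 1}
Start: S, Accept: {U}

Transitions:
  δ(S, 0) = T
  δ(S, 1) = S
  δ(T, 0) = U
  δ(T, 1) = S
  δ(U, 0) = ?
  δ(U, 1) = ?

From the language and accept set, identify what each state tracks — S: last symbol not 0; T: one trailing 0; U: two trailing 0's.
Each missing δ(q, a) is the state matching the new tracked value after reading a.
δ(U, 0) = U; δ(U, 1) = S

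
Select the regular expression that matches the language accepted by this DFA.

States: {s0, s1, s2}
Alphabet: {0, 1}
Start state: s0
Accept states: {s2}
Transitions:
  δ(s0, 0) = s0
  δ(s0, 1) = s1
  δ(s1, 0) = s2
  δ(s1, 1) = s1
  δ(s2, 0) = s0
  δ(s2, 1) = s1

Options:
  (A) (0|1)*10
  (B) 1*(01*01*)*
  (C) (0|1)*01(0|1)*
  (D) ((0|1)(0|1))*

Check each option against the DFA on short strings; one disagreement eliminates an option:
  (A) (0|1)*10: agrees with the DFA on every string of length ≤ 6
  (B) 1*(01*01*)*: on ε the DFA stays in s0 and rejects (s0 ∉ Accept), but the regex matches it → eliminate
  (C) (0|1)*01(0|1)*: on '01' the DFA goes s0 → s0 → s1 and rejects (s1 ∉ Accept), but the regex matches it → eliminate
  (D) ((0|1)(0|1))*: on ε the DFA stays in s0 and rejects (s0 ∉ Accept), but the regex matches it → eliminate
Only (A) is consistent with the DFA.
(A) (0|1)*10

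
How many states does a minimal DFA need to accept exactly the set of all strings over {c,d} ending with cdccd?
By Myhill–Nerode, count the distinguishable equivalence classes: 6 classes — one per longest suffix of the input that is a prefix of 'cdccd' (lengths 0 through 5); only the length-5 class is accepting.
6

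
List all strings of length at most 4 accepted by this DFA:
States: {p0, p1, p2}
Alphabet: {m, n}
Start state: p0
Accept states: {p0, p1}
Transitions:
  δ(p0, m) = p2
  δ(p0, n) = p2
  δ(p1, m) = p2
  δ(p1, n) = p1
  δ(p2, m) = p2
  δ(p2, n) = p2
ε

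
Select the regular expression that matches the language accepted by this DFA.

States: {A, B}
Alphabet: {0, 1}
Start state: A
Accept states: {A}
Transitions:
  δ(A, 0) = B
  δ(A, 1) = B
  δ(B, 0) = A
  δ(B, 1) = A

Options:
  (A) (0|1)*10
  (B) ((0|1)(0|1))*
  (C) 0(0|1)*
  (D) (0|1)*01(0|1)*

Check each option against the DFA on short strings; one disagreement eliminates an option:
  (A) (0|1)*10: on ε the DFA stays in A and accepts (A ∈ Accept), but the regex does not match it → eliminate
  (B) ((0|1)(0|1))*: agrees with the DFA on every string of length ≤ 6
  (C) 0(0|1)*: on ε the DFA stays in A and accepts (A ∈ Accept), but the regex does not match it → eliminate
  (D) (0|1)*01(0|1)*: on ε the DFA stays in A and accepts (A ∈ Accept), but the regex does not match it → eliminate
Only (B) is consistent with the DFA.
(B) ((0|1)(0|1))*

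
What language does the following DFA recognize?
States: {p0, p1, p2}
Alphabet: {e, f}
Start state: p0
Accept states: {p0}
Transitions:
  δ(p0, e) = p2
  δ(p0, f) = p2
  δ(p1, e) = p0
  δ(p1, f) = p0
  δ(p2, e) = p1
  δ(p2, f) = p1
Testing a few strings:
  'e' → reject
  'eee' → accept
  'eef' → accept
  'ee' → reject
State roles: p0=length ≡ 0 (mod 3); p1=length ≡ 2 (mod 3); p2=length ≡ 1 (mod 3)
All strings over {e,f} whose length is a multiple of 3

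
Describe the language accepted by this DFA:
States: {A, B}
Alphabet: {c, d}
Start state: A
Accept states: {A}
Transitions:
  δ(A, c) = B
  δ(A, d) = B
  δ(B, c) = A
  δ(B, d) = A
Testing a few strings:
  'cdd' → reject
  'cd' → accept
  'ddd' → reject
  'dd' → accept
State roles: A=even length so far; B=odd length so far
All strings over {c,d} of even length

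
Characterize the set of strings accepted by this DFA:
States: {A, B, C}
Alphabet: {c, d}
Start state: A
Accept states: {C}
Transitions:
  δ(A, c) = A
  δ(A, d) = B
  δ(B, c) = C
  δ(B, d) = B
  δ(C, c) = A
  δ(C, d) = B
Testing a few strings:
  'cdd' → reject
  'cd' → reject
  'cddd' → reject
  'cc' → reject
State roles: A=no suffix match; B=one trailing d; C=suffix is dc
All strings over {c,d} ending with dc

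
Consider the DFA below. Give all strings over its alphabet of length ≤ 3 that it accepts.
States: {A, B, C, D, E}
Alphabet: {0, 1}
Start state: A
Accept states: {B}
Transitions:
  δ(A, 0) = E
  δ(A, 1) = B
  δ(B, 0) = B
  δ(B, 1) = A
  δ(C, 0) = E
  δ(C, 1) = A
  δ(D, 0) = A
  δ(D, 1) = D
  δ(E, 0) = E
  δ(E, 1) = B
1, 01, 10, 001, 010, 100, 111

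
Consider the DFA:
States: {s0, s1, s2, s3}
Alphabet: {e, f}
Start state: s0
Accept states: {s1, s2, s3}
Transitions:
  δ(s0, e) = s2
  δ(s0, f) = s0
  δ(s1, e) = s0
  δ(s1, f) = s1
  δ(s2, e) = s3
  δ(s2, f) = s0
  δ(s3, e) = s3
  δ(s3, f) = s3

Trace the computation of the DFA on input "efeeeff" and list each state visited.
read 'e': s0 → s2
  read 'f': s2 → s0
  read 'e': s0 → s2
  read 'e': s2 → s3
  read 'e': s3 → s3
  read 'f': s3 → s3
  read 'f': s3 → s3
s0 -> s2 -> s0 -> s2 -> s3 -> s3 -> s3 -> s3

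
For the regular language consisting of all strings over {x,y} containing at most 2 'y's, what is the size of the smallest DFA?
By Myhill–Nerode, count the distinguishable equivalence classes: 4 classes — having seen 0, 1, 2, or >2 copies of 'y'; counts 0 through 2 are accepting and >2 is dead.
4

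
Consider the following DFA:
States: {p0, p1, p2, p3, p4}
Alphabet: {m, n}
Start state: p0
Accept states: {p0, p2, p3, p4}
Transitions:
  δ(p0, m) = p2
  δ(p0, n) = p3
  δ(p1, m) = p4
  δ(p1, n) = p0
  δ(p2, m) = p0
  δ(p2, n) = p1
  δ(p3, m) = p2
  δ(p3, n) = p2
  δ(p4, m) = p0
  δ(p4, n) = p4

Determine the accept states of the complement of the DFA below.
Complement accept states = All states \ Original accept states
= {p0, p1, p2, p3, p4} \ {p0, p2, p3, p4}
{p1}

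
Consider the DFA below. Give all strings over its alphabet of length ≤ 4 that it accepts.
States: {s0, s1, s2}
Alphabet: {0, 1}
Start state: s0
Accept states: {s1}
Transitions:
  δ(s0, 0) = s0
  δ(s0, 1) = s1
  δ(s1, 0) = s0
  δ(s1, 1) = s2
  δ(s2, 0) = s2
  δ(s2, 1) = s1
1, 01, 001, 101, 111, 0001, 0101, 0111, 1001, 1101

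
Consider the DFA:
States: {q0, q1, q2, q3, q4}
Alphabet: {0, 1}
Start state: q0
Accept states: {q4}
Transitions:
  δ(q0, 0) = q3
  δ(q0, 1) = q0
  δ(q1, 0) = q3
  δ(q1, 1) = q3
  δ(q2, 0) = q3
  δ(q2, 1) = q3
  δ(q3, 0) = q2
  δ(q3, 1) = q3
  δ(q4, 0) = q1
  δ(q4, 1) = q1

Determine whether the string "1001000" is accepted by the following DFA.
Processing string "1001000":
  q0 --1--> q0
  q0 --0--> q3
  q3 --0--> q2
  q2 --1--> q3
  q3 --0--> q2
  q2 --0--> q3
  q3 --0--> q2
Final state: q2
Accept states: {q4}
No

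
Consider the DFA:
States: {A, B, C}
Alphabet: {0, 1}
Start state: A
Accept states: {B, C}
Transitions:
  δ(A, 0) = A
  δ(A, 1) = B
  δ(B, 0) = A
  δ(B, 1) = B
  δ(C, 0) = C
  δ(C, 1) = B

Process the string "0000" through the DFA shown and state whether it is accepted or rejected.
Processing string "0000":
  A --0--> A
  A --0--> A
  A --0--> A
  A --0--> A
Final state: A
Accept states: {B, C}
No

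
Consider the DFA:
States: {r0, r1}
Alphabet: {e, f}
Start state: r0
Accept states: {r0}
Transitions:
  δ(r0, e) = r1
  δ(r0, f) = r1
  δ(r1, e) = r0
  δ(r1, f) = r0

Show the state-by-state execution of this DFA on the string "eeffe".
read 'e': r0 → r1
  read 'e': r1 → r0
  read 'f': r0 → r1
  read 'f': r1 → r0
  read 'e': r0 → r1
r0 -> r1 -> r0 -> r1 -> r0 -> r1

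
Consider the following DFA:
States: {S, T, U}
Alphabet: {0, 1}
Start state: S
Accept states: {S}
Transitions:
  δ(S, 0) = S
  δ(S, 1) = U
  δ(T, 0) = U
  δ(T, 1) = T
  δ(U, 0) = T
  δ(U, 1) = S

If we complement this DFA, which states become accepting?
Complement accept states = All states \ Original accept states
= {S, T, U} \ {S}
{T, U}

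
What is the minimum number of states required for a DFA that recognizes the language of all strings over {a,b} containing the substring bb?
By Myhill–Nerode, count the distinguishable equivalence classes: three classes — no progress / one trailing b / bb seen.
3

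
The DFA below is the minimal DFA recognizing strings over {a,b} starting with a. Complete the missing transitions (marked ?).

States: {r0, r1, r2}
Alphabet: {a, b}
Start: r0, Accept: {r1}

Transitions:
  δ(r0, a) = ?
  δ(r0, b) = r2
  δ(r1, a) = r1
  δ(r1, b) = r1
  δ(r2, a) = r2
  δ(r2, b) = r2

From the language and accept set, identify what each state tracks — r0: no input read; r1: started with a; r2: started with b (dead).
Each missing δ(q, a) is the state matching the new tracked value after reading a.
δ(r0, a) = r1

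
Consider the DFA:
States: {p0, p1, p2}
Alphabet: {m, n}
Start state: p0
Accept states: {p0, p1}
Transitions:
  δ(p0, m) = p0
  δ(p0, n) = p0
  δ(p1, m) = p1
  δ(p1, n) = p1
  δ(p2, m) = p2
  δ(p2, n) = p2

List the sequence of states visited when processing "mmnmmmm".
read 'm': p0 → p0
  read 'm': p0 → p0
  read 'n': p0 → p0
  read 'm': p0 → p0
  read 'm': p0 → p0
  read 'm': p0 → p0
  read 'm': p0 → p0
p0 -> p0 -> p0 -> p0 -> p0 -> p0 -> p0 -> p0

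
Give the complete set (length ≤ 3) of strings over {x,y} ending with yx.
yx, xyx, yyx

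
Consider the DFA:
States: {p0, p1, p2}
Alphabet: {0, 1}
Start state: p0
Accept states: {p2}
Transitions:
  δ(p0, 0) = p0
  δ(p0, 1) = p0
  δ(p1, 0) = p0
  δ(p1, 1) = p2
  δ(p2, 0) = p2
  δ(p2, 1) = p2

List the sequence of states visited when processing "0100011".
read '0': p0 → p0
  read '1': p0 → p0
  read '0': p0 → p0
  read '0': p0 → p0
  read '0': p0 → p0
  read '1': p0 → p0
  read '1': p0 → p0
p0 -> p0 -> p0 -> p0 -> p0 -> p0 -> p0 -> p0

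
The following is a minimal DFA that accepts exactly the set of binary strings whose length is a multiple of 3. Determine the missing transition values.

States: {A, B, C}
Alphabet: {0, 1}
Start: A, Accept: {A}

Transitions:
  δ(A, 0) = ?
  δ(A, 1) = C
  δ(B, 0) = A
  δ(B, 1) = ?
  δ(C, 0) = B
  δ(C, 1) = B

From the language and accept set, identify what each state tracks — A: length ≡ 0 (mod 3); B: length ≡ 2 (mod 3); C: length ≡ 1 (mod 3).
Each missing δ(q, a) is the state matching the new tracked value after reading a.
δ(A, 0) = C; δ(B, 1) = A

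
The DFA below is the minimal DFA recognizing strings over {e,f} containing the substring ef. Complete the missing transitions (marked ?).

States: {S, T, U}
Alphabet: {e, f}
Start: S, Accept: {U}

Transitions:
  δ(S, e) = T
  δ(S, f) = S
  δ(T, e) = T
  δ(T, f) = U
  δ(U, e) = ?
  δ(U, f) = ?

From the language and accept set, identify what each state tracks — S: no e seen yet; T: seen a e, waiting for f; U: substring ef seen.
Each missing δ(q, a) is the state matching the new tracked value after reading a.
δ(U, e) = U; δ(U, f) = U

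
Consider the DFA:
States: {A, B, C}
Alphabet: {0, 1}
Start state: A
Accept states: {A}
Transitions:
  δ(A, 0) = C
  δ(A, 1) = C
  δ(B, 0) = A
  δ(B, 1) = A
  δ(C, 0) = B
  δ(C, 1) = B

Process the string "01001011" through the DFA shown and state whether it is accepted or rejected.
Processing string "01001011":
  A --0--> C
  C --1--> B
  B --0--> A
  A --0--> C
  C --1--> B
  B --0--> A
  A --1--> C
  C --1--> B
Final state: B
Accept states: {A}
No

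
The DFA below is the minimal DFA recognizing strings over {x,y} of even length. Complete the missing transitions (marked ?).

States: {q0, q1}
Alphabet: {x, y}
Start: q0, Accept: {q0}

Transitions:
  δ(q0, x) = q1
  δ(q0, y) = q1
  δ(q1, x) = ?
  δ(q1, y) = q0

From the language and accept set, identify what each state tracks — q0: even length so far; q1: odd length so far.
Each missing δ(q, a) is the state matching the new tracked value after reading a.
δ(q1, x) = q0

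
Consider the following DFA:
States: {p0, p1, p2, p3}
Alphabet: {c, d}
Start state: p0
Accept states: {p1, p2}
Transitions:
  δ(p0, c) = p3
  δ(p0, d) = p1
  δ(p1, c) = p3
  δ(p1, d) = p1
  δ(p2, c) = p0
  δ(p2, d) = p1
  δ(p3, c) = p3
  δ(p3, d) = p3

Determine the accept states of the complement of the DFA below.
Complement accept states = All states \ Original accept states
= {p0, p1, p2, p3} \ {p1, p2}
{p0, p3}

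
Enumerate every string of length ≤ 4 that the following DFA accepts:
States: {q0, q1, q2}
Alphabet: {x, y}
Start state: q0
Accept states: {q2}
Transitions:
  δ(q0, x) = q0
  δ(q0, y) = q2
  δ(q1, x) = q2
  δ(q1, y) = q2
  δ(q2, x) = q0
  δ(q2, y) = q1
y, xy, xxy, yxy, yyx, yyy, xxxy, xyxy, xyyx, xyyy, yxxy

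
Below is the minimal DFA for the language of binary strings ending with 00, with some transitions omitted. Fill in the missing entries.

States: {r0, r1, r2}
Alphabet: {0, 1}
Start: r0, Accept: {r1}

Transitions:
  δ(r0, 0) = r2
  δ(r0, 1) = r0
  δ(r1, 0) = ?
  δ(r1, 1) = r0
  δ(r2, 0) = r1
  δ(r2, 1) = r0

From the language and accept set, identify what each state tracks — r0: last symbol not 0; r1: two trailing 0's; r2: one trailing 0.
Each missing δ(q, a) is the state matching the new tracked value after reading a.
δ(r1, 0) = r1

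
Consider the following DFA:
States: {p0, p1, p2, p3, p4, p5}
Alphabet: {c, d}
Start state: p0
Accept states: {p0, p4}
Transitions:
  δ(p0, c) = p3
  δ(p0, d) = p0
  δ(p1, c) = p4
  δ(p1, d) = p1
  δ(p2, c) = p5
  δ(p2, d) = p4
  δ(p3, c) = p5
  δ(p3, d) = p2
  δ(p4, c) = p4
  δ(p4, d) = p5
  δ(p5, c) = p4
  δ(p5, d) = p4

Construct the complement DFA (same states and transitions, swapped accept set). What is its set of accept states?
Complement accept states = All states \ Original accept states
= {p0, p1, p2, p3, p4, p5} \ {p0, p4}
{p1, p2, p3, p5}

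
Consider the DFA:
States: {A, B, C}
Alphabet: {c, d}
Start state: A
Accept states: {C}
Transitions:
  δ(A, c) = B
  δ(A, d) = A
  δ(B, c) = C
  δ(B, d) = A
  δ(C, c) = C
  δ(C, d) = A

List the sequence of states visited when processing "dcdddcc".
read 'd': A → A
  read 'c': A → B
  read 'd': B → A
  read 'd': A → A
  read 'd': A → A
  read 'c': A → B
  read 'c': B → C
A -> A -> B -> A -> A -> A -> B -> C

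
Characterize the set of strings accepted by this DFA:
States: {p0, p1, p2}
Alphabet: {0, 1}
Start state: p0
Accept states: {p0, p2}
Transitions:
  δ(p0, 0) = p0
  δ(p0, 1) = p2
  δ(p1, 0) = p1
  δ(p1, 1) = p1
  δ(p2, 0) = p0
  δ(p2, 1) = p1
Testing a few strings:
  '001' → accept
  '11' → reject
  '00' → accept
  '10' → accept
State roles: p0=last symbol not 1 (ok); p1=saw 11 (dead); p2=last symbol 1 (ok)
All binary strings with no two consecutive 1's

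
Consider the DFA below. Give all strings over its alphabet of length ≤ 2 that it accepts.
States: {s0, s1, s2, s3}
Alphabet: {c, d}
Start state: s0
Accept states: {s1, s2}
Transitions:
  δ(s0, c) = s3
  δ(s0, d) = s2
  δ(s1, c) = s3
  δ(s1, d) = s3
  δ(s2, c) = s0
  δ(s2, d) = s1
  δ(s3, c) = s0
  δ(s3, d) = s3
d, dd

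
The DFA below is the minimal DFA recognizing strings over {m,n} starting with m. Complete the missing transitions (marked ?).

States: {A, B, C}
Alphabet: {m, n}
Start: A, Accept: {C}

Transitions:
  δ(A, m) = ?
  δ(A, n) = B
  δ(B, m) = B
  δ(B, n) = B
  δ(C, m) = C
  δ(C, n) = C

From the language and accept set, identify what each state tracks — A: no input read; B: started with n (dead); C: started with m.
Each missing δ(q, a) is the state matching the new tracked value after reading a.
δ(A, m) = C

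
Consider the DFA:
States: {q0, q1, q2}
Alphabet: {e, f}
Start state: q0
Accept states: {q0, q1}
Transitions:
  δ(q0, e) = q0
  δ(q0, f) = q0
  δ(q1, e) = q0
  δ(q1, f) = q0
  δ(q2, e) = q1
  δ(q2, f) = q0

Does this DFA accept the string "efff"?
Processing string "efff":
  q0 --e--> q0
  q0 --f--> q0
  q0 --f--> q0
  q0 --f--> q0
Final state: q0
Accept states: {q0, q1}
Yes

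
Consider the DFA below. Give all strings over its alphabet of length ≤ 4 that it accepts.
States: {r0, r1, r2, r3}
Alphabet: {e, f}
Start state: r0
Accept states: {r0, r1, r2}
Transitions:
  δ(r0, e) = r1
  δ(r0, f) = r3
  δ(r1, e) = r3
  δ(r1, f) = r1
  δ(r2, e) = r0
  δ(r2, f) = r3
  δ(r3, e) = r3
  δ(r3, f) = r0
ε, e, ef, ff, eef, eff, fef, ffe, eeef, eefe, efef, efff, feef, fefe, ffef, ffff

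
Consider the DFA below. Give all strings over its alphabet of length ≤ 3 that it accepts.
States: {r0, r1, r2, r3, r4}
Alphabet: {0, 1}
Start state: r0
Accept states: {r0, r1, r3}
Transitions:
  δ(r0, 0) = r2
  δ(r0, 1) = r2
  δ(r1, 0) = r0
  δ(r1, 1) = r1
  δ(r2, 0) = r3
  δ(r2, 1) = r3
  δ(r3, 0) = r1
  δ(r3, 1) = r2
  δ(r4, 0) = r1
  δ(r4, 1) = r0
ε, 00, 01, 10, 11, 000, 010, 100, 110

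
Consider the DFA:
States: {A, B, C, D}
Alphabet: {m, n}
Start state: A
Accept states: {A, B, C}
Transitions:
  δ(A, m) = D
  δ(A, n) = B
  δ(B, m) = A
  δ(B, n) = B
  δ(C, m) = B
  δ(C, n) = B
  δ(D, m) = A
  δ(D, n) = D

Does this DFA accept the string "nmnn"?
Processing string "nmnn":
  A --n--> B
  B --m--> A
  A --n--> B
  B --n--> B
Final state: B
Accept states: {A, B, C}
Yes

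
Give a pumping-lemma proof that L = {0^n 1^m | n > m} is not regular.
Assume L is regular with pumping length p. Idea: pumping down the 0-block drops the 0-count to at most the 1-count.
Choose s = 0^(p+1) 1^p ∈ L (|s| = 2p+1 ≥ p). By the pumping lemma, s = xyz with |xy| ≤ p, |y| > 0, so y = 0^k with k ≥ 1. Take i = 0: xz = 0^(p+1−k) 1^p. Since k ≥ 1, p+1−k ≤ p, so the number of 0's is no longer strictly greater than the number of 1's, hence xz ∉ L.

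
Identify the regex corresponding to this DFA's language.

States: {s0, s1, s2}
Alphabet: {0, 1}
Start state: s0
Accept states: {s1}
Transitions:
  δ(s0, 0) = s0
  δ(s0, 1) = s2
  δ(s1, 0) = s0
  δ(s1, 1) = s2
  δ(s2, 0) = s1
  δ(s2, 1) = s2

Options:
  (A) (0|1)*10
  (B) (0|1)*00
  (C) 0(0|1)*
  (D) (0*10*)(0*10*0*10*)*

Check each option against the DFA on short strings; one disagreement eliminates an option:
  (A) (0|1)*10: agrees with the DFA on every string of length ≤ 6
  (B) (0|1)*00: on '00' the DFA goes s0 → s0 → s0 and rejects (s0 ∉ Accept), but the regex matches it → eliminate
  (C) 0(0|1)*: on '0' the DFA goes s0 → s0 and rejects (s0 ∉ Accept), but the regex matches it → eliminate
  (D) (0*10*)(0*10*0*10*)*: on '1' the DFA goes s0 → s2 and rejects (s2 ∉ Accept), but the regex matches it → eliminate
Only (A) is consistent with the DFA.
(A) (0|1)*10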